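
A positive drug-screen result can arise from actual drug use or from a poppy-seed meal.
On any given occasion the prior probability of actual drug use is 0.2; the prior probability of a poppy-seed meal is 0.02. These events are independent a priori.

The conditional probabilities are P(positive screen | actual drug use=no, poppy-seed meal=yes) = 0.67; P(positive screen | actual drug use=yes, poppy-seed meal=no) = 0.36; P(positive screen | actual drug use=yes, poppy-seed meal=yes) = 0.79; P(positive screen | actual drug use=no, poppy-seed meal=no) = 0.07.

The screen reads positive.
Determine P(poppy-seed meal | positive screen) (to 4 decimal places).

Enumerate the 4 (actual drug use, poppy-seed meal) configurations and weight by the priors:
  P(positive screen) = 0.07×0.8×0.98 + 0.67×0.8×0.02 + 0.36×0.2×0.98 + 0.79×0.2×0.02
        = 0.054880 + 0.010720 + 0.070560 + 0.003160 = 0.139320
Keeping only the poppy-seed meal-present terms gives 0.013880, so
  P(poppy-seed meal | positive screen) = 0.013880 / 0.139320 ≈ 0.0996

P(poppy-seed meal | positive screen) ≈ 0.0996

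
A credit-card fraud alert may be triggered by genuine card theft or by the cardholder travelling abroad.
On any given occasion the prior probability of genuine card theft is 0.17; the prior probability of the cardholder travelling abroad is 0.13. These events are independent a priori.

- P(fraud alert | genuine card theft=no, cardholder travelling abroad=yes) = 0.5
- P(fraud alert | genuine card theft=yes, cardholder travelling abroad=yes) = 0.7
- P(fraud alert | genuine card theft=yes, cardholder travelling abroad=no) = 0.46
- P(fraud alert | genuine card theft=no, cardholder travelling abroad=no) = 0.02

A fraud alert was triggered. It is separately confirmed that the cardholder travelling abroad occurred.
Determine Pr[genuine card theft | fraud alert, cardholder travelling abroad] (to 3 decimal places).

Sum P(fraud alert|·) weighted by the priors over both values of genuine card theft:
  P(fraud alert | cardholder travelling abroad) = 0.5·0.83 + 0.7·0.17
        = 0.415000 + 0.119000 = 0.534000
Keeping only the genuine card theft-present terms gives 0.119000, so
  P(genuine card theft | fraud alert, cardholder travelling abroad) = 0.119000 / 0.534000 ≈ 0.223

Pr[genuine card theft | fraud alert, cardholder travelling abroad] ≈ 0.223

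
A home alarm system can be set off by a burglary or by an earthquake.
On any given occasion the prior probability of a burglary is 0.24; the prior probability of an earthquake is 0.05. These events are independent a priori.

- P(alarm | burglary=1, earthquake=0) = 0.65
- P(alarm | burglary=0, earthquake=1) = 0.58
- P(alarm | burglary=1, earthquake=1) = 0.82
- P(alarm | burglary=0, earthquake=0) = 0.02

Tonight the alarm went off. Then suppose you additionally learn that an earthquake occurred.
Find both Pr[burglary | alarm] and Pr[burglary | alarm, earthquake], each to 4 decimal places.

P(alarm) = 0.02*0.76*0.95 + 0.58*0.76*0.05 + 0.65*0.24*0.95 + 0.82*0.24*0.05 = 0.014440 + 0.022040 + 0.148200 + 0.009840 = 0.194520
Restricting to configurations with burglary present: 0.148200 + 0.009840 = 0.158040.
P(burglary | alarm) = 0.158040 / 0.194520 ≈ 0.8125

With the extra evidence:
Enumerate both values of burglary and weight by the priors:
  P(alarm | earthquake) = 0.58·0.76 + 0.82·0.24
        = 0.440800 + 0.196800 = 0.637600
Keeping only the burglary-present terms gives 0.196800, so
  P(burglary | alarm, earthquake) = 0.196800 / 0.637600 ≈ 0.3087
Conditioning on earthquake lowers the posterior on burglary: the classic explaining-away effect in a common-effect structure.

Pr[burglary | alarm] ≈ 0.8125; Pr[burglary | alarm, earthquake] ≈ 0.3087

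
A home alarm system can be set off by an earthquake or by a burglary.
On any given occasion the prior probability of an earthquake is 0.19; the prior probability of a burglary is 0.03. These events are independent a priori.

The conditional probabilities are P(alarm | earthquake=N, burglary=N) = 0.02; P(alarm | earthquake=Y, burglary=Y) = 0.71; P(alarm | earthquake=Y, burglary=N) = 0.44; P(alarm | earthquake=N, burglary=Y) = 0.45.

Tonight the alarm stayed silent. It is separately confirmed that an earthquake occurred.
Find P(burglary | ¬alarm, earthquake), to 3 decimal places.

P(burglary | ¬alarm, earthquake) ≈ 0.016

Enumerate both values of burglary and weight by the priors:
  P(¬alarm | earthquake) = 0.56·0.97 + 0.29·0.03
        = 0.543200 + 0.008700 = 0.551900
Configurations with burglary contribute 0.008700, so
  P(burglary | ¬alarm, earthquake) = 0.008700 / 0.551900 ≈ 0.016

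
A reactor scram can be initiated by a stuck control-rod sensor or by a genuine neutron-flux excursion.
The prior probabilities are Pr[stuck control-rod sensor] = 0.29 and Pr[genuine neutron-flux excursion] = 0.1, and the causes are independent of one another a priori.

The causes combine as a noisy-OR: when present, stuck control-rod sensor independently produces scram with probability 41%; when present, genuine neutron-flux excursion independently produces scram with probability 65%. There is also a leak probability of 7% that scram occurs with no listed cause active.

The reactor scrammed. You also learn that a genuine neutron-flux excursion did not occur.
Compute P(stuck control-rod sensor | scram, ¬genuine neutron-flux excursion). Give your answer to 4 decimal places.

P(stuck control-rod sensor | scram, ¬genuine neutron-flux excursion) ≈ 0.7248

Under noisy-OR, P(scram | causes) = 1 − (1−0.07)·∏(1−qᵢ) over the active causes.
Sum P(scram|·) weighted by the priors over both values of stuck control-rod sensor:
  P(scram | ¬genuine neutron-flux excursion) = 0.07*0.71 + 0.4513*0.29
        = 0.049700 + 0.130877 = 0.180577
Keeping only the stuck control-rod sensor-present terms gives 0.130877, so
  P(stuck control-rod sensor | scram, ¬genuine neutron-flux excursion) = 0.130877 / 0.180577 ≈ 0.7248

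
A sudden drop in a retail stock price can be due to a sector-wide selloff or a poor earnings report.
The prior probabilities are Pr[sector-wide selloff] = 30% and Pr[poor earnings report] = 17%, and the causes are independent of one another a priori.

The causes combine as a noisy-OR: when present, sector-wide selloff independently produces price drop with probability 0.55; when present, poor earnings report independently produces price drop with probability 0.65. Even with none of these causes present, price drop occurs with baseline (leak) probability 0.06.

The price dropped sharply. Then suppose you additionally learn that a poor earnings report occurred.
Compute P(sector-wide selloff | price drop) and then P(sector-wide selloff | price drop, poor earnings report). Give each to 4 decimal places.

Under noisy-OR, P(price drop | causes) = 1 − (1−0.06)·∏(1−qᵢ) over the active causes.
Numerator (weight on configurations with sector-wide selloff): 0.143673 + 0.043449 = 0.187122
Denominator P(price drop): 0.06·0.7·0.83 + 0.671·0.7·0.17 + 0.577·0.3·0.83 + 0.85195·0.3·0.17 = 0.301831
Posterior = 0.187122 / 0.301831 ≈ 0.6200

With the extra evidence:
Numerator (weight on configurations with sector-wide selloff): 0.85195·0.3 = 0.255585
The normalizing constant is 0.671·0.7 + 0.85195·0.3 = 0.725285
Posterior = 0.255585 / 0.725285 ≈ 0.3524
The drop from 0.6200 to 0.3524 is the explaining-away (discounting) effect.

P(sector-wide selloff | price drop) ≈ 0.6200; P(sector-wide selloff | price drop, poor earnings report) ≈ 0.3524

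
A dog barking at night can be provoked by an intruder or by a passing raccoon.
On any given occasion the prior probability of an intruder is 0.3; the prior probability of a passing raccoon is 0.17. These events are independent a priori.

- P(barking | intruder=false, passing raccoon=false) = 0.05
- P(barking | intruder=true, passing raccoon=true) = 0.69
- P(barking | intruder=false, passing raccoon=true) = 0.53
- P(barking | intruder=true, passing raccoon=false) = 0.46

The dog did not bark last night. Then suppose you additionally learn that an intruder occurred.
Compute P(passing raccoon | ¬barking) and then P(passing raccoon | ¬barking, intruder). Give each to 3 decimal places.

Sum P(¬barking|·) weighted by the priors over the 4 (intruder, passing raccoon) configurations:
  P(¬barking) = 0.95×0.7×0.83 + 0.47×0.7×0.17 + 0.54×0.3×0.83 + 0.31×0.3×0.17
        = 0.551950 + 0.055930 + 0.134460 + 0.015810 = 0.758150
The terms with passing raccoon present sum to 0.071740, so
  P(passing raccoon | ¬barking) = 0.071740 / 0.758150 ≈ 0.095

With the extra evidence:
P(¬barking | intruder) = 0.54·0.83 + 0.31·0.17 = 0.448200 + 0.052700 = 0.500900
Restricting to configurations with passing raccoon present: 0.31·0.17 = 0.052700.
P(passing raccoon | ¬barking, intruder) = 0.052700 / 0.500900 ≈ 0.105

P(passing raccoon | ¬barking) ≈ 0.095; P(passing raccoon | ¬barking, intruder) ≈ 0.105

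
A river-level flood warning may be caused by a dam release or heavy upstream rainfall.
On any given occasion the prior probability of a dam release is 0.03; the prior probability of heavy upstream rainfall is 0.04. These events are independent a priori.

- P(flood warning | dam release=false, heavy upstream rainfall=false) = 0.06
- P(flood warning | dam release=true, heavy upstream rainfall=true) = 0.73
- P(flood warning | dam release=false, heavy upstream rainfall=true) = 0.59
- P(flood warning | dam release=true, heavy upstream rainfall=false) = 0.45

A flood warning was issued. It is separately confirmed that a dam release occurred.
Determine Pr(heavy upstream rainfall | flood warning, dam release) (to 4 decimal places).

Pr(heavy upstream rainfall | flood warning, dam release) ≈ 0.0633

P(flood warning | dam release) = 0.45*0.96 + 0.73*0.04 = 0.432000 + 0.029200 = 0.461200
Restricting to configurations with heavy upstream rainfall present: 0.73*0.04 = 0.029200.
So P(heavy upstream rainfall | flood warning, dam release) = 0.029200/0.461200 ≈ 0.0633.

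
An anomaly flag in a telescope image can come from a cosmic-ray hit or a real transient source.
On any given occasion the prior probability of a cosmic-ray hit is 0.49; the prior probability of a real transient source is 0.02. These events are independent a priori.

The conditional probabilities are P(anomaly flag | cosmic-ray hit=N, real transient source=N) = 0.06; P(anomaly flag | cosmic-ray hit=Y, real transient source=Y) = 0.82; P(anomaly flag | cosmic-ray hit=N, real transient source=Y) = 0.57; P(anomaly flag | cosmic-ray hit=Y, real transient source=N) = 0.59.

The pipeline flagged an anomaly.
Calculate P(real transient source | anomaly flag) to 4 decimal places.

P(real transient source | anomaly flag) ≈ 0.0423

Enumerate the 4 (cosmic-ray hit, real transient source) configurations and weight by the priors:
  P(anomaly flag) = 0.06×0.51×0.98 + 0.57×0.51×0.02 + 0.59×0.49×0.98 + 0.82×0.49×0.02
        = 0.029988 + 0.005814 + 0.283318 + 0.008036 = 0.327156
The terms with real transient source present sum to 0.013850, so
  P(real transient source | anomaly flag) = 0.013850 / 0.327156 ≈ 0.0423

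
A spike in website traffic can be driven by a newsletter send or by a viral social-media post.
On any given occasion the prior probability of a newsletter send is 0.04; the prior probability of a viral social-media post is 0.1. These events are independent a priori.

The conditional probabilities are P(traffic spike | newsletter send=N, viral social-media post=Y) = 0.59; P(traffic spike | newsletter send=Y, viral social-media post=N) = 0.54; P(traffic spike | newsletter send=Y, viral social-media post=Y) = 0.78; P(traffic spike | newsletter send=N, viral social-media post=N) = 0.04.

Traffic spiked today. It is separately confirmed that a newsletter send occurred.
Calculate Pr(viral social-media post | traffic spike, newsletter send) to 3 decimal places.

By total probability over both values of viral social-media post:
  P(traffic spike | newsletter send) = 0.54×0.9 + 0.78×0.1
        = 0.486000 + 0.078000 = 0.564000
The terms with viral social-media post present sum to 0.078000, so
  P(viral social-media post | traffic spike, newsletter send) = 0.078000 / 0.564000 ≈ 0.138

Pr(viral social-media post | traffic spike, newsletter send) ≈ 0.138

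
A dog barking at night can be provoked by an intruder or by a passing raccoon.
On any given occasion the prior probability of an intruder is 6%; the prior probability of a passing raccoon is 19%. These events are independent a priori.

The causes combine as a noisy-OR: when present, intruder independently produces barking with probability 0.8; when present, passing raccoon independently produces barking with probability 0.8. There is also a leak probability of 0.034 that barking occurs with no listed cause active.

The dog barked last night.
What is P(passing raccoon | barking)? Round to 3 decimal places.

P(passing raccoon | barking) ≈ 0.704

Under noisy-OR, P(barking | causes) = 1 − (1−0.034)·∏(1−qᵢ) over the active causes.
For the numerator, keep only passing raccoon=true terms: 0.144094 + 0.010960 = 0.155054
The normalizing constant is 0.034·0.94·0.81 + 0.8068·0.94·0.19 + 0.8068·0.06·0.81 + 0.96136·0.06·0.19 = 0.220152
P(passing raccoon | barking) = 0.155054/0.220152 ≈ 0.704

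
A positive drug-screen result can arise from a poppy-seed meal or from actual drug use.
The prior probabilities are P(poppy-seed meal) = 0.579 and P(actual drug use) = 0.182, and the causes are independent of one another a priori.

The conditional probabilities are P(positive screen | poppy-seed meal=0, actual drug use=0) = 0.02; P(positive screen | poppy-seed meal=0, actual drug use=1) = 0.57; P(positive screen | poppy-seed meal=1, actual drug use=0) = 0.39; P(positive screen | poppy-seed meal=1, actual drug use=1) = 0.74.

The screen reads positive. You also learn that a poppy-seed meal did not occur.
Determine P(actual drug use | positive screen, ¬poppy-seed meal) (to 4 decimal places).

P(actual drug use | positive screen, ¬poppy-seed meal) ≈ 0.8638

Sum P(positive screen|·) weighted by the priors over both values of actual drug use:
  P(positive screen | ¬poppy-seed meal) = 0.02×0.818 + 0.57×0.182
        = 0.016360 + 0.103740 = 0.120100
Keeping only the actual drug use-present terms gives 0.103740, so
  P(actual drug use | positive screen, ¬poppy-seed meal) = 0.103740 / 0.120100 ≈ 0.8638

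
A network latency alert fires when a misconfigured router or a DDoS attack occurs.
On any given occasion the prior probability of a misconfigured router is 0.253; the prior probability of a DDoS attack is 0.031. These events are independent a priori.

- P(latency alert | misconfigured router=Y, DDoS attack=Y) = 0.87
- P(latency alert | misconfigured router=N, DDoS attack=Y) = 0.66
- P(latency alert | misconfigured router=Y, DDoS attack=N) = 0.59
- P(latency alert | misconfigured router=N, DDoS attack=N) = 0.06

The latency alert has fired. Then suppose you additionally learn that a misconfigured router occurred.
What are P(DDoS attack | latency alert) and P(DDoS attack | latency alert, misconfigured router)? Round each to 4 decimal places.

P(latency alert) = 0.06·0.747·0.969 + 0.66·0.747·0.031 + 0.59·0.253·0.969 + 0.87·0.253·0.031 = 0.043431 + 0.015284 + 0.144643 + 0.006823 = 0.210181
The DDoS attack-present share is 0.015284 + 0.006823 = 0.022107.
Hence the posterior is 0.022107/0.210181 ≈ 0.1052.

Now also conditioning on misconfigured router=true:
P(latency alert | misconfigured router) = 0.59×0.969 + 0.87×0.031 = 0.571710 + 0.026970 = 0.598680
The DDoS attack-present share is 0.87×0.031 = 0.026970.
Hence the posterior is 0.026970/0.598680 ≈ 0.0450.

P(DDoS attack | latency alert) ≈ 0.1052; P(DDoS attack | latency alert, misconfigured router) ≈ 0.0450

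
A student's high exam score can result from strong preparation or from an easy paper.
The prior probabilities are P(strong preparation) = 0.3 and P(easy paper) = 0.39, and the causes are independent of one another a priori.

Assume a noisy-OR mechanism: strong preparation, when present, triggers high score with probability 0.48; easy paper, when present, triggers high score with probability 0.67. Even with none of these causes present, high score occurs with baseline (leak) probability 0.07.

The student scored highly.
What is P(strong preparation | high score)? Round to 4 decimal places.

P(strong preparation | high score) ≈ 0.4681

Under noisy-OR, P(high score | causes) = 1 − (1−0.07)·∏(1−qᵢ) over the active causes.
By total probability over the 4 (strong preparation, easy paper) configurations:
  P(high score) = 0.07*0.7*0.61 + 0.6931*0.7*0.39 + 0.5164*0.3*0.61 + 0.840412*0.3*0.39
        = 0.029890 + 0.189216 + 0.094501 + 0.098328 = 0.411935
Keeping only the strong preparation-present terms gives 0.192829, so
  P(strong preparation | high score) = 0.192829 / 0.411935 ≈ 0.4681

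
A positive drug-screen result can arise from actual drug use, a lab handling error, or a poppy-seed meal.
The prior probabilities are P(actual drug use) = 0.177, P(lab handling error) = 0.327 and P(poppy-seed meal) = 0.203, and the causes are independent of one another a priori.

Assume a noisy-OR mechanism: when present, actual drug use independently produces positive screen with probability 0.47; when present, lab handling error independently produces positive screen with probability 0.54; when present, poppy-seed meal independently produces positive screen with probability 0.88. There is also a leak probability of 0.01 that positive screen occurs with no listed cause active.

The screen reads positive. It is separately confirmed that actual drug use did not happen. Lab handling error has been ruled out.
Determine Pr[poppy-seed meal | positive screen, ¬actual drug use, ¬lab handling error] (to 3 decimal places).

Under noisy-OR, P(positive screen | causes) = 1 − (1−0.01)·∏(1−qᵢ) over the active causes.
Sum P(positive screen|·) weighted by the priors over both values of poppy-seed meal:
  P(positive screen | ¬actual drug use, ¬lab handling error) = 0.01×0.797 + 0.8812×0.203
        = 0.007970 + 0.178884 = 0.186854
Configurations with poppy-seed meal contribute 0.178884, so
  P(poppy-seed meal | positive screen, ¬actual drug use, ¬lab handling error) = 0.178884 / 0.186854 ≈ 0.957

Pr[poppy-seed meal | positive screen, ¬actual drug use, ¬lab handling error] ≈ 0.957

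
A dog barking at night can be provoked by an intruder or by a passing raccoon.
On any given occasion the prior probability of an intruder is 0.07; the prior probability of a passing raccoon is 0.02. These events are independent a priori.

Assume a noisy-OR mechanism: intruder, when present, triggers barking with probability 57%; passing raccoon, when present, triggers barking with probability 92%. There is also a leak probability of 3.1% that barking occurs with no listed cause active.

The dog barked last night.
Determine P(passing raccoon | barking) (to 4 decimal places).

Under noisy-OR, P(barking | causes) = 1 − (1−0.031)·∏(1−qᵢ) over the active causes.
Weight on passing raccoon=true, given the evidence: 0.017158 + 0.001353 = 0.018511
Normalizer over all consistent configurations: 0.031×0.93×0.98 + 0.92248×0.93×0.02 + 0.58333×0.07×0.98 + 0.966666×0.07×0.02 = 0.086780
Posterior = 0.018511 / 0.086780 ≈ 0.2133

P(passing raccoon | barking) ≈ 0.2133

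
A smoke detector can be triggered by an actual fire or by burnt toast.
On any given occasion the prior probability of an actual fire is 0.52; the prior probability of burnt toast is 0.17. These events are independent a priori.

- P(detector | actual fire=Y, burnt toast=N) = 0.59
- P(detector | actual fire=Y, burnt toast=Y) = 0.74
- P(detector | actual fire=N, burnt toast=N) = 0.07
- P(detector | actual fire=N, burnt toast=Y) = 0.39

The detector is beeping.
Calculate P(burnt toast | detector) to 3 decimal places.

Sum P(detector|·) weighted by the priors over the 4 (actual fire, burnt toast) configurations:
  P(detector) = 0.07×0.48×0.83 + 0.39×0.48×0.17 + 0.59×0.52×0.83 + 0.74×0.52×0.17
        = 0.027888 + 0.031824 + 0.254644 + 0.065416 = 0.379772
Configurations with burnt toast contribute 0.097240, so
  P(burnt toast | detector) = 0.097240 / 0.379772 ≈ 0.256

P(burnt toast | detector) ≈ 0.256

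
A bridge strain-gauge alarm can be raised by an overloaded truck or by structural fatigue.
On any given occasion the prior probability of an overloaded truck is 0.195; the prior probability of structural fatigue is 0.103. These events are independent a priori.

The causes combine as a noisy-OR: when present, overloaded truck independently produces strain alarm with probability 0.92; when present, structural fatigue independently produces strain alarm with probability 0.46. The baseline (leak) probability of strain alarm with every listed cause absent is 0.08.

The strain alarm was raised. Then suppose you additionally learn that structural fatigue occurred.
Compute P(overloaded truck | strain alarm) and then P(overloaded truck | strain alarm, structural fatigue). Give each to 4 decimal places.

P(overloaded truck | strain alarm) ≈ 0.6457; P(overloaded truck | strain alarm, structural fatigue) ≈ 0.3161

Under noisy-OR, P(strain alarm | causes) = 1 − (1−0.08)·∏(1−qᵢ) over the active causes.
P(strain alarm) = 0.08·0.805·0.897 + 0.5032·0.805·0.103 + 0.9264·0.195·0.897 + 0.960256·0.195·0.103 = 0.057767 + 0.041723 + 0.162041 + 0.019287 = 0.280818
Restricting to configurations with overloaded truck present: 0.162041 + 0.019287 = 0.181328.
P(overloaded truck | strain alarm) = 0.181328 / 0.280818 ≈ 0.6457

Now condition on the additional information:
Weight on overloaded truck=true, given the evidence: 0.960256×0.195 = 0.187250
Normalizer over all consistent configurations: 0.5032×0.805 + 0.960256×0.195 = 0.592326
Posterior = 0.187250 / 0.592326 ≈ 0.3161
Conditioning on structural fatigue lowers the posterior on overloaded truck: the classic explaining-away effect in a common-effect structure.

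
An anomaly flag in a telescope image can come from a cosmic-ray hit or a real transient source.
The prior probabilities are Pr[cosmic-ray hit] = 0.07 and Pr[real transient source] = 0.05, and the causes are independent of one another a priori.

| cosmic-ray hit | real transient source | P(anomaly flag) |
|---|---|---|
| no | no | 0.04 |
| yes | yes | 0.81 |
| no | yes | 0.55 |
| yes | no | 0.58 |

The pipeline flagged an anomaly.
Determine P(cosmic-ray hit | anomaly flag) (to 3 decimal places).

Numerator (weight on configurations with cosmic-ray hit): 0.038570 + 0.002835 = 0.041405
Denominator P(anomaly flag): 0.04*0.93*0.95 + 0.55*0.93*0.05 + 0.58*0.07*0.95 + 0.81*0.07*0.05 = 0.102320
Posterior = 0.041405 / 0.102320 ≈ 0.405

P(cosmic-ray hit | anomaly flag) ≈ 0.405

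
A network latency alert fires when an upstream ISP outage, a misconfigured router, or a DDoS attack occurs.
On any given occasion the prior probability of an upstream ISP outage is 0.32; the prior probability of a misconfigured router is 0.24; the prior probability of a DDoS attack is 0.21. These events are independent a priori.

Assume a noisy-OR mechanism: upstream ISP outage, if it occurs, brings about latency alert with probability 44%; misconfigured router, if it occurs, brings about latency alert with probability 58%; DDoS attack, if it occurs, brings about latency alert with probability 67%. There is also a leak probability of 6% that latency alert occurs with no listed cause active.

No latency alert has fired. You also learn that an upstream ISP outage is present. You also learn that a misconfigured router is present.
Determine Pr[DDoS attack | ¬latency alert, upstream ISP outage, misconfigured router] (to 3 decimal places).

Pr[DDoS attack | ¬latency alert, upstream ISP outage, misconfigured router] ≈ 0.081

Under noisy-OR, P(latency alert | causes) = 1 − (1−0.06)·∏(1−qᵢ) over the active causes.
Enumerate both values of DDoS attack and weight by the priors:
  P(¬latency alert | upstream ISP outage, misconfigured router) = 0.221088·0.79 + 0.072959·0.21
        = 0.174660 + 0.015321 = 0.189981
Configurations with DDoS attack contribute 0.015321, so
  P(DDoS attack | ¬latency alert, upstream ISP outage, misconfigured router) = 0.015321 / 0.189981 ≈ 0.081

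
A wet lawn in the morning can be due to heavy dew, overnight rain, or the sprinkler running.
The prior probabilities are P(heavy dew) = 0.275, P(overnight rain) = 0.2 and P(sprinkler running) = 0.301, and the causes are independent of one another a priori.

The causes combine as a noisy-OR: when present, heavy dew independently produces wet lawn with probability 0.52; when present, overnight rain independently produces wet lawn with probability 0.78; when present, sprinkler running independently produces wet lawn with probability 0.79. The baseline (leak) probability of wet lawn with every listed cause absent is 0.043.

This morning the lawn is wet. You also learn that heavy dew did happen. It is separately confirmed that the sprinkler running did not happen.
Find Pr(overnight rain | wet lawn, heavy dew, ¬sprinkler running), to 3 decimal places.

Pr(overnight rain | wet lawn, heavy dew, ¬sprinkler running) ≈ 0.294

Under noisy-OR, P(wet lawn | causes) = 1 − (1−0.043)·∏(1−qᵢ) over the active causes.
Enumerate both values of overnight rain and weight by the priors:
  P(wet lawn | heavy dew, ¬sprinkler running) = 0.54064*0.8 + 0.898941*0.2
        = 0.432512 + 0.179788 = 0.612300
Configurations with overnight rain contribute 0.179788, so
  P(overnight rain | wet lawn, heavy dew, ¬sprinkler running) = 0.179788 / 0.612300 ≈ 0.294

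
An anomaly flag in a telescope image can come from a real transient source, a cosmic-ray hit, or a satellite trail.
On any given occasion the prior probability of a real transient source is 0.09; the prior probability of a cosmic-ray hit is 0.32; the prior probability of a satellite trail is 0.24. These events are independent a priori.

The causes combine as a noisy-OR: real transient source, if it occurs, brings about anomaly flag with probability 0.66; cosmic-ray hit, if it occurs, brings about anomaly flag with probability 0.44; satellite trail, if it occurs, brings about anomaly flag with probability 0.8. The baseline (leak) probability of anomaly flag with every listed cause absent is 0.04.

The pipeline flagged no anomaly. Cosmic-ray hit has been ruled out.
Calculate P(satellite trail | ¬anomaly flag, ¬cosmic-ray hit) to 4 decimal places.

Under noisy-OR, P(anomaly flag | causes) = 1 − (1−0.04)·∏(1−qᵢ) over the active causes.
For the numerator, keep only satellite trail=true terms: 0.041933 + 0.001410 = 0.043343
The normalizing constant is 0.96·0.91·0.76 + 0.192·0.91·0.24 + 0.3264·0.09·0.76 + 0.06528·0.09·0.24 = 0.729605
Posterior = 0.043343 / 0.729605 ≈ 0.0594

P(satellite trail | ¬anomaly flag, ¬cosmic-ray hit) ≈ 0.0594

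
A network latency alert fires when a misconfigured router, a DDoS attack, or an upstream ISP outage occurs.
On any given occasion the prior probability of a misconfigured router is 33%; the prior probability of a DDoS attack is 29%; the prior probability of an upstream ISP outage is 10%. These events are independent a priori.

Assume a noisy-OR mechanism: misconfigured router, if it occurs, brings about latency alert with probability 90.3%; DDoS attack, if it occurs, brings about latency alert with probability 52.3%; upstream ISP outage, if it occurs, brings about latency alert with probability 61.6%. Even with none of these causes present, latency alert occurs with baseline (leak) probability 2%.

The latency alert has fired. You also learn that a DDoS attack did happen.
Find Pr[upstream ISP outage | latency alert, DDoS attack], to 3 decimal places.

Pr[upstream ISP outage | latency alert, DDoS attack] ≈ 0.126

Under noisy-OR, P(latency alert | causes) = 1 − (1−0.02)·∏(1−qᵢ) over the active causes.
Numerator (weight on configurations with upstream ISP outage): 0.054973 + 0.032425 = 0.087398
Normalizer over all consistent configurations: 0.53254·0.67·0.9 + 0.820495·0.67·0.1 + 0.954656·0.33·0.9 + 0.982588·0.33·0.1 = 0.692053
Posterior = 0.087398 / 0.692053 ≈ 0.126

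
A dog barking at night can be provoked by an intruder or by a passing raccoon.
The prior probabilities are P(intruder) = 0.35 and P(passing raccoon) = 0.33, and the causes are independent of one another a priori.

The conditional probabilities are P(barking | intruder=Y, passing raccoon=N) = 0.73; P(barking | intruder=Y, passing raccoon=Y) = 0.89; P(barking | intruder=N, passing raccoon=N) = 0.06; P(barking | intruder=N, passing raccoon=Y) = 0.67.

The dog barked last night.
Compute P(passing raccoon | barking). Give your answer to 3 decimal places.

Enumerate the 4 (intruder, passing raccoon) configurations and weight by the priors:
  P(barking) = 0.06·0.65·0.67 + 0.67·0.65·0.33 + 0.73·0.35·0.67 + 0.89·0.35·0.33
        = 0.026130 + 0.143715 + 0.171185 + 0.102795 = 0.443825
The terms with passing raccoon present sum to 0.246510, so
  P(passing raccoon | barking) = 0.246510 / 0.443825 ≈ 0.555

P(passing raccoon | barking) ≈ 0.555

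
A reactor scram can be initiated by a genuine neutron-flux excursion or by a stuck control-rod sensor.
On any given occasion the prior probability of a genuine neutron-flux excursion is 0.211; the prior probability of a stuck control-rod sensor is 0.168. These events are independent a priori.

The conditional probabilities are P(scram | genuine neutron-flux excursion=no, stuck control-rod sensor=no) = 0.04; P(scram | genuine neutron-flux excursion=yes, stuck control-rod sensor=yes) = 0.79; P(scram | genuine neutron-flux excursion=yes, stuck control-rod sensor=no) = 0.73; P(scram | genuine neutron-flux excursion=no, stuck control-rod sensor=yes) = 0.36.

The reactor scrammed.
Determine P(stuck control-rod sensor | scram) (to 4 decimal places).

P(stuck control-rod sensor | scram) ≈ 0.3290

For the numerator, keep only stuck control-rod sensor=true terms: 0.047719 + 0.028004 = 0.075723
The normalizing constant is 0.04×0.789×0.832 + 0.36×0.789×0.168 + 0.73×0.211×0.832 + 0.79×0.211×0.168 = 0.230134
Posterior = 0.075723 / 0.230134 ≈ 0.3290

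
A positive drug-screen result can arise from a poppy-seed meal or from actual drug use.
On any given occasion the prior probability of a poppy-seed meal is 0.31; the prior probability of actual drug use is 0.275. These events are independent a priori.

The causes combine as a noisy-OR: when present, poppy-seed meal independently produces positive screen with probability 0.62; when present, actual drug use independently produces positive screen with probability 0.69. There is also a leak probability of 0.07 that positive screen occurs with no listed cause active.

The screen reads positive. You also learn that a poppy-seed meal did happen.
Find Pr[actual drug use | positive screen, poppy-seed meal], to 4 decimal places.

Under noisy-OR, P(positive screen | causes) = 1 − (1−0.07)·∏(1−qᵢ) over the active causes.
P(positive screen | poppy-seed meal) = 0.6466×0.725 + 0.890446×0.275 = 0.468785 + 0.244873 = 0.713658
The actual drug use-present share is 0.890446×0.275 = 0.244873.
Hence the posterior is 0.244873/0.713658 ≈ 0.3431.

Pr[actual drug use | positive screen, poppy-seed meal] ≈ 0.3431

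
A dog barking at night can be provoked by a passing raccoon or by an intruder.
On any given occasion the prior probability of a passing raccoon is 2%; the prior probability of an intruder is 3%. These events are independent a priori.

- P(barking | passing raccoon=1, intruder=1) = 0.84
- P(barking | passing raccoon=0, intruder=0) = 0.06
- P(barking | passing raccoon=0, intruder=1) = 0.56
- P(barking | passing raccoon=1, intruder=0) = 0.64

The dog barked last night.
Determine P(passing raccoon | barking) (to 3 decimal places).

P(passing raccoon | barking) ≈ 0.150

P(barking) = 0.06·0.98·0.97 + 0.56·0.98·0.03 + 0.64·0.02·0.97 + 0.84·0.02·0.03 = 0.057036 + 0.016464 + 0.012416 + 0.000504 = 0.086420
The passing raccoon-present share is 0.012416 + 0.000504 = 0.012920.
Hence the posterior is 0.012920/0.086420 ≈ 0.150.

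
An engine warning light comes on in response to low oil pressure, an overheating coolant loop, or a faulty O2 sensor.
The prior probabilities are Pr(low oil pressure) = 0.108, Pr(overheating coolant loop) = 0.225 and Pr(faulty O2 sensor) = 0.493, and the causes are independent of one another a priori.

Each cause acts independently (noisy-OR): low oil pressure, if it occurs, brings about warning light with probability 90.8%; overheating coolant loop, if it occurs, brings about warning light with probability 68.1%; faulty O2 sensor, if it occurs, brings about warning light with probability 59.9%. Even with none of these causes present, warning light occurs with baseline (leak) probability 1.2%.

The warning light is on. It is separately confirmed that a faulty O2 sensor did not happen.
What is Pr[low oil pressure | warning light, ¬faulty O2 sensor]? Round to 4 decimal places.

Under noisy-OR, P(warning light | causes) = 1 − (1−0.012)·∏(1−qᵢ) over the active causes.
P(warning light | ¬faulty O2 sensor) = 0.012×0.892×0.775 + 0.684828×0.892×0.225 + 0.909104×0.108×0.775 + 0.971004×0.108×0.225 = 0.008296 + 0.137445 + 0.076092 + 0.023595 = 0.245428
The low oil pressure-present share is 0.076092 + 0.023595 = 0.099687.
P(low oil pressure | warning light, ¬faulty O2 sensor) = 0.099687 / 0.245428 ≈ 0.4062

Pr[low oil pressure | warning light, ¬faulty O2 sensor] ≈ 0.4062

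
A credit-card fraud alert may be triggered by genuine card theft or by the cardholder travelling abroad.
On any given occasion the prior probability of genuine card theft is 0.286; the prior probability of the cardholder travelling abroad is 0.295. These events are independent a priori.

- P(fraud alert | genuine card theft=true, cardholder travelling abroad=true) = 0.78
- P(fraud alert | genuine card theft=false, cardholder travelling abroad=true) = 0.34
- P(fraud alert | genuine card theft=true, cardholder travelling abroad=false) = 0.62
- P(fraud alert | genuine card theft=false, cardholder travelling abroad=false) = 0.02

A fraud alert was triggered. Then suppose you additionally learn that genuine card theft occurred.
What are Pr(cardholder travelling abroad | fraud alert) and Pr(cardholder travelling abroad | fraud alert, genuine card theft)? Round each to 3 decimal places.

Pr(cardholder travelling abroad | fraud alert) ≈ 0.504; Pr(cardholder travelling abroad | fraud alert, genuine card theft) ≈ 0.345

P(fraud alert) = 0.02×0.714×0.705 + 0.34×0.714×0.295 + 0.62×0.286×0.705 + 0.78×0.286×0.295 = 0.010067 + 0.071614 + 0.125011 + 0.065809 = 0.272501
The cardholder travelling abroad-present share is 0.071614 + 0.065809 = 0.137423.
P(cardholder travelling abroad | fraud alert) = 0.137423 / 0.272501 ≈ 0.504

Now also conditioning on genuine card theft=true:
By total probability over both values of cardholder travelling abroad:
  P(fraud alert | genuine card theft) = 0.62*0.705 + 0.78*0.295
        = 0.437100 + 0.230100 = 0.667200
The terms with cardholder travelling abroad present sum to 0.230100, so
  P(cardholder travelling abroad | fraud alert, genuine card theft) = 0.230100 / 0.667200 ≈ 0.345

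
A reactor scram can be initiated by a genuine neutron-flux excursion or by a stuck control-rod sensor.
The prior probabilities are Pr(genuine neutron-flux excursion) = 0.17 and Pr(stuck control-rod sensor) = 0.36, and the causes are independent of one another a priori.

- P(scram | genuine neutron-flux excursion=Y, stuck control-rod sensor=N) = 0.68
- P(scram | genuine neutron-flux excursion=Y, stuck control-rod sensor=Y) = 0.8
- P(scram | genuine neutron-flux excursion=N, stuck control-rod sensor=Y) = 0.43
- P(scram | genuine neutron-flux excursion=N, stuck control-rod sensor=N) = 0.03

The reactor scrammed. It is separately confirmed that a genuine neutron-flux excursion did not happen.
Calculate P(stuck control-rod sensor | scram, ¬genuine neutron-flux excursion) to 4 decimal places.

P(stuck control-rod sensor | scram, ¬genuine neutron-flux excursion) ≈ 0.8897

P(scram | ¬genuine neutron-flux excursion) = 0.03*0.64 + 0.43*0.36 = 0.019200 + 0.154800 = 0.174000
Restricting to configurations with stuck control-rod sensor present: 0.43*0.36 = 0.154800.
P(stuck control-rod sensor | scram, ¬genuine neutron-flux excursion) = 0.154800 / 0.174000 ≈ 0.8897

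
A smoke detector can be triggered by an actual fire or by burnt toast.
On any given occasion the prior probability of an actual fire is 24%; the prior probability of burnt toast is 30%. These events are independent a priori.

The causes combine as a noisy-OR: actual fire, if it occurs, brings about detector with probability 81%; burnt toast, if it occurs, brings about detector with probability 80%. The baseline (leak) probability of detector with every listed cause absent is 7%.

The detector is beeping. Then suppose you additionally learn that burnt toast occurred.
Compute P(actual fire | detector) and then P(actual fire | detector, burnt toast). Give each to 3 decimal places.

P(actual fire | detector) ≈ 0.483; P(actual fire | detector, burnt toast) ≈ 0.272

Under noisy-OR, P(detector | causes) = 1 − (1−0.07)·∏(1−qᵢ) over the active causes.
Enumerate the 4 (actual fire, burnt toast) configurations and weight by the priors:
  P(detector) = 0.07*0.76*0.7 + 0.814*0.76*0.3 + 0.8233*0.24*0.7 + 0.96466*0.24*0.3
        = 0.037240 + 0.185592 + 0.138314 + 0.069456 = 0.430602
Keeping only the actual fire-present terms gives 0.207770, so
  P(actual fire | detector) = 0.207770 / 0.430602 ≈ 0.483

Now also conditioning on burnt toast=true:
P(detector | burnt toast) = 0.814×0.76 + 0.96466×0.24 = 0.618640 + 0.231518 = 0.850158
Of this, 0.231518 comes from 0.96466×0.24 (the actual fire=true cases).
P(actual fire | detector, burnt toast) = 0.231518 / 0.850158 ≈ 0.272
— burnt toast explains away the evidence for actual fire.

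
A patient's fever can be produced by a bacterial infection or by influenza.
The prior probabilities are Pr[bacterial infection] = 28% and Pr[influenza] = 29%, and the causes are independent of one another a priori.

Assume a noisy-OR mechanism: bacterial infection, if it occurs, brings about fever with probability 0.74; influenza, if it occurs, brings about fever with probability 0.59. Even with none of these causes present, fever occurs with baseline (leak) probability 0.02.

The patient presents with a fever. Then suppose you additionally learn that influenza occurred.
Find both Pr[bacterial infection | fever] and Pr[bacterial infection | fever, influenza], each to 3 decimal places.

Under noisy-OR, P(fever | causes) = 1 − (1−0.02)·∏(1−qᵢ) over the active causes.
Sum P(fever|·) weighted by the priors over the 4 (bacterial infection, influenza) configurations:
  P(fever) = 0.02*0.72*0.71 + 0.5982*0.72*0.29 + 0.7452*0.28*0.71 + 0.895532*0.28*0.29
        = 0.010224 + 0.124904 + 0.148146 + 0.072717 = 0.355991
Configurations with bacterial infection contribute 0.220863, so
  P(bacterial infection | fever) = 0.220863 / 0.355991 ≈ 0.620

With the extra evidence:
P(fever | influenza) = 0.5982*0.72 + 0.895532*0.28 = 0.430704 + 0.250749 = 0.681453
Of this, 0.250749 comes from 0.895532*0.28 (the bacterial infection=true cases).
So P(bacterial infection | fever, influenza) = 0.250749/0.681453 ≈ 0.368.
This is intercausal reasoning (explaining away): once influenza accounts for the fever, bacterial infection becomes less likely.

Pr[bacterial infection | fever] ≈ 0.620; Pr[bacterial infection | fever, influenza] ≈ 0.368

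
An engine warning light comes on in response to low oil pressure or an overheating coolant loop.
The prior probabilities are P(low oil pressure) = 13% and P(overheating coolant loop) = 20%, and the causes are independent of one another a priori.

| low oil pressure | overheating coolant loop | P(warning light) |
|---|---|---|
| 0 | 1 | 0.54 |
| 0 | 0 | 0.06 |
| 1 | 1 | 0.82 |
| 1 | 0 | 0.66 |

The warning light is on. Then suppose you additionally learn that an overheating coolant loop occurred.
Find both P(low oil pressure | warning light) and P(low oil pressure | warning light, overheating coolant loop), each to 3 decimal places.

P(warning light) = 0.06*0.87*0.8 + 0.54*0.87*0.2 + 0.66*0.13*0.8 + 0.82*0.13*0.2 = 0.041760 + 0.093960 + 0.068640 + 0.021320 = 0.225680
Of this, 0.089960 comes from 0.068640 + 0.021320 (the low oil pressure=true cases).
Hence the posterior is 0.089960/0.225680 ≈ 0.399.

Now also conditioning on overheating coolant loop=true:
P(warning light | overheating coolant loop) = 0.54·0.87 + 0.82·0.13 = 0.469800 + 0.106600 = 0.576400
Of this, 0.106600 comes from 0.82·0.13 (the low oil pressure=true cases).
Hence the posterior is 0.106600/0.576400 ≈ 0.185.
Conditioning on overheating coolant loop lowers the posterior on low oil pressure: the classic explaining-away effect in a common-effect structure.

P(low oil pressure | warning light) ≈ 0.399; P(low oil pressure | warning light, overheating coolant loop) ≈ 0.185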